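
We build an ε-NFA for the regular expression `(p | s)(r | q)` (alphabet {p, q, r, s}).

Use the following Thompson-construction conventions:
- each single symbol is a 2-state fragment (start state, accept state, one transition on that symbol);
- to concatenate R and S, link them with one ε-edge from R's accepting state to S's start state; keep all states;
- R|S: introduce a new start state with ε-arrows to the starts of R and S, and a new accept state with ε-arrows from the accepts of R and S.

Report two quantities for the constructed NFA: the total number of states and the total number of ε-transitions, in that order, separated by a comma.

Bottom-up over the parse tree:
Each of the 4 symbol leaves contributes 2 states and 0 ε-transitions.
  p | s → 6 states, 4 ε-transitions
  r | q → 6 states, 4 ε-transitions
  (p | s)(r | q) → 12 states, 9 ε-transitions

12, 9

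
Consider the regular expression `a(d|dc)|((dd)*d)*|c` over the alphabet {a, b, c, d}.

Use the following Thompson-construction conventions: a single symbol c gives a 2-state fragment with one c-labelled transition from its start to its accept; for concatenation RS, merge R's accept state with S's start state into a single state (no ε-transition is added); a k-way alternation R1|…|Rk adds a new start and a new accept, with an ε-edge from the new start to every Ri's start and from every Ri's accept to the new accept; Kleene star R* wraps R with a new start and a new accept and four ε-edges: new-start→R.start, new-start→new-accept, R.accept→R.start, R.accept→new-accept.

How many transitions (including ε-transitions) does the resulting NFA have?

26

By structural recursion:
Each of the 8 symbol leaves contributes 1 transition (1 symbol, 0 ε).
  dc → 2 transitions (2 symbol, 0 ε)
  d|dc → 7 transitions (3 symbol, 4 ε)
  a(d|dc) → 8 transitions (4 symbol, 4 ε)
  dd → 2 transitions (2 symbol, 0 ε)
  (dd)* → 6 transitions (2 symbol, 4 ε)
  (dd)*d → 7 transitions (3 symbol, 4 ε)
  ((dd)*d)* → 11 transitions (3 symbol, 8 ε)
  a(d|dc)|((dd)*d)*|c → 26 transitions (8 symbol, 18 ε)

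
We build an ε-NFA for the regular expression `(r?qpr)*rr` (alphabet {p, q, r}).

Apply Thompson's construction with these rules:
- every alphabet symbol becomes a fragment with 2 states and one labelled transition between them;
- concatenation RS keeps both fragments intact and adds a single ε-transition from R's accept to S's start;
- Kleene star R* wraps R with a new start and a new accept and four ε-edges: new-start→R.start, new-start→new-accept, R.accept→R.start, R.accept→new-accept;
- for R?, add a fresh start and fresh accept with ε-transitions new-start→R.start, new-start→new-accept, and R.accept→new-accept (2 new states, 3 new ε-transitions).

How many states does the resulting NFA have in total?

Bottom-up over the parse tree:
Each of the 6 symbol leaves contributes a 2-state fragment.
  r? : 4 states
  r?qpr : 10 states
  (r?qpr)* : 12 states
  (r?qpr)*rr : 16 states

16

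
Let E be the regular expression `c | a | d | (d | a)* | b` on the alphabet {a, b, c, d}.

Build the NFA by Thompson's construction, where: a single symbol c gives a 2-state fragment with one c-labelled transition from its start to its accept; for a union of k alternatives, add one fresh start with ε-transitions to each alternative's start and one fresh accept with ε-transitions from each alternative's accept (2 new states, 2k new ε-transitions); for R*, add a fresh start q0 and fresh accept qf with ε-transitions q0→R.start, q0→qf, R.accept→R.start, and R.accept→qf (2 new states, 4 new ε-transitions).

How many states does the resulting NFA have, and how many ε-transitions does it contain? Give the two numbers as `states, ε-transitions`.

18, 18

By structural recursion:
Each of the 6 symbol leaves contributes 2 states and 0 ε-transitions.
  d | a : 6 states, 4 ε-transitions
  (d | a)* : 8 states, 8 ε-transitions
  c | a | d | (d | a)* | b : 18 states, 18 ε-transitions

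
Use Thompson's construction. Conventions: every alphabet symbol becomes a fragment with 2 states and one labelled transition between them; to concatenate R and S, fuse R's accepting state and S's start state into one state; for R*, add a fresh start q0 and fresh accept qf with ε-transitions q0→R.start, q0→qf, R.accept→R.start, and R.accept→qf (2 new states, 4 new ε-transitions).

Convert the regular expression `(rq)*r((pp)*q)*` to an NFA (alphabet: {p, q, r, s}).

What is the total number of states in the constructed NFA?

13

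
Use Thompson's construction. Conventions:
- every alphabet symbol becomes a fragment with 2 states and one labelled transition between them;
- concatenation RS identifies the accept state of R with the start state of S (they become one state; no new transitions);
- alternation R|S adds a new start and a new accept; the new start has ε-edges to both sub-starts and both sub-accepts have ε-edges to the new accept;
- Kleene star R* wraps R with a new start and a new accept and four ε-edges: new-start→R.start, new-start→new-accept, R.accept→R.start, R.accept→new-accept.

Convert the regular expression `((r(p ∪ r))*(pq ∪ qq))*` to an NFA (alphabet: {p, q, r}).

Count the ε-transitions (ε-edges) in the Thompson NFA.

16

Bottom-up over the parse tree:
Each of the 7 symbol leaves contributes 0 ε-transitions.
  p ∪ r — 4 ε-transitions
  r(p ∪ r) — 4 ε-transitions
  (r(p ∪ r))* — 8 ε-transitions
  pq — 0 ε-transitions
  qq — 0 ε-transitions
  pq ∪ qq — 4 ε-transitions
  (r(p ∪ r))*(pq ∪ qq) — 12 ε-transitions
  ((r(p ∪ r))*(pq ∪ qq))* — 16 ε-transitions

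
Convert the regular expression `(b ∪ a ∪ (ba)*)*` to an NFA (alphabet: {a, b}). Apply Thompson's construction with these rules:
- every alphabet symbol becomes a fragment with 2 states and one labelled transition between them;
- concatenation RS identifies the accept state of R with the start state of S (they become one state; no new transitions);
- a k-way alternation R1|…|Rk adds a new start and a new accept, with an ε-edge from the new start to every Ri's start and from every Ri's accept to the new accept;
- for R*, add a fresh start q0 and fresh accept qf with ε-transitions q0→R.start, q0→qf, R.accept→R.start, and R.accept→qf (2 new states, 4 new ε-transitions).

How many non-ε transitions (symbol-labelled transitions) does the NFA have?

4

Per subexpression:
Each of the 4 symbol leaves contributes exactly 1 symbol transition.
  ba : 2 symbol transitions
  (ba)* : 2 symbol transitions
  b ∪ a ∪ (ba)* : 4 symbol transitions
  (b ∪ a ∪ (ba)*)* : 4 symbol transitions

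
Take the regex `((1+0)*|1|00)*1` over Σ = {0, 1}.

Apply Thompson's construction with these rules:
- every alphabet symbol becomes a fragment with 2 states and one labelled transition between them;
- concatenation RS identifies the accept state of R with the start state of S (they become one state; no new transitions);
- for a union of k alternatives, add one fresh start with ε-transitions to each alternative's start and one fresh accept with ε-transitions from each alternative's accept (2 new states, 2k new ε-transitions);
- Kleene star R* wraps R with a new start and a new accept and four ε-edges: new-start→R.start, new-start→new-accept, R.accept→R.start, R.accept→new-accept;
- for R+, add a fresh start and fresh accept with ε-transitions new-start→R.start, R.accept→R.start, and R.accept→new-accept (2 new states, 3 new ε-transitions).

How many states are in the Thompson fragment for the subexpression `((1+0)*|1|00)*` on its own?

16

Fragment for `((1+0)*|1|00)*`:
Each of the 5 symbol leaves contributes a 2-state fragment.
  1+ — 4 states
  1+0 — 5 states
  (1+0)* — 7 states
  00 — 3 states
  (1+0)*|1|00 — 14 states
  ((1+0)*|1|00)* — 16 states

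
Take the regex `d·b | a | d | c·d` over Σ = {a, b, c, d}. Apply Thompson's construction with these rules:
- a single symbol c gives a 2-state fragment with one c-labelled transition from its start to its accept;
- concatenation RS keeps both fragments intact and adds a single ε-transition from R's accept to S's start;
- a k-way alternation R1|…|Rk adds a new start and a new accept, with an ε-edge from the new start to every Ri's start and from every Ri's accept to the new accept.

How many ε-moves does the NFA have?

Building bottom-up:
Each of the 6 symbol leaves contributes 0 ε-transitions.
  d·b → 1 ε-transition
  c·d → 1 ε-transition
  d·b | a | d | c·d → 10 ε-transitions

10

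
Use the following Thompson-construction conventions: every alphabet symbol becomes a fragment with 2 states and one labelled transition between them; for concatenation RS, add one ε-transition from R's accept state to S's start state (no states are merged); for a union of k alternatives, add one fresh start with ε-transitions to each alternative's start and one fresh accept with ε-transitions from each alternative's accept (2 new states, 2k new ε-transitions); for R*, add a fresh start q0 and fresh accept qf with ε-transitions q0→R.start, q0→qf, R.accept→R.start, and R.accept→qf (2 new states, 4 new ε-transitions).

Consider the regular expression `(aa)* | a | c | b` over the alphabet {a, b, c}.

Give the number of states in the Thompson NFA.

By structural recursion:
Each of the 5 symbol leaves contributes a 2-state fragment.
  aa → 4 states
  (aa)* → 6 states
  (aa)* | a | c | b → 14 states

14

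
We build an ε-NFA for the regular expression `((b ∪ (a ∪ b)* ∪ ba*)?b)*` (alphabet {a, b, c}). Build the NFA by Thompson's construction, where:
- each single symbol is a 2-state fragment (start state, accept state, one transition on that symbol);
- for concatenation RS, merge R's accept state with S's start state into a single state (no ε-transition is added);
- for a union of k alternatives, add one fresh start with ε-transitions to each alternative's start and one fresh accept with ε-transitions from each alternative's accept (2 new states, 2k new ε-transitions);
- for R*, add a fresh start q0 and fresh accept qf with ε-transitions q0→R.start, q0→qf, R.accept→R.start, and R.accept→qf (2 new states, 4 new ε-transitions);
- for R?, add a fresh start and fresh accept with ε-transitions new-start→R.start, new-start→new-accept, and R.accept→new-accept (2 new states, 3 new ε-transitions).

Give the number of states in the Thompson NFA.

22

Recursing over subexpressions:
Each of the 6 symbol leaves contributes a 2-state fragment.
  a ∪ b : 6 states
  (a ∪ b)* : 8 states
  a* : 4 states
  ba* : 5 states
  b ∪ (a ∪ b)* ∪ ba* : 17 states
  (b ∪ (a ∪ b)* ∪ ba*)? : 19 states
  (b ∪ (a ∪ b)* ∪ ba*)?b : 20 states
  ((b ∪ (a ∪ b)* ∪ ba*)?b)* : 22 states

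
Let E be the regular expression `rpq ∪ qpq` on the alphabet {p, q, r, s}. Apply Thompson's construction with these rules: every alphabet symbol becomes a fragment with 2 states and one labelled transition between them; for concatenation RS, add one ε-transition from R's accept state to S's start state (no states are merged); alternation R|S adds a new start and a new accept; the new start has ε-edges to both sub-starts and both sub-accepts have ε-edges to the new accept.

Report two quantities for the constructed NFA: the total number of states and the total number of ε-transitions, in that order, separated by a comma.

By structural recursion:
Each of the 6 symbol leaves contributes 2 states and 0 ε-transitions.
  rpq — 6 states, 2 ε-transitions
  qpq — 6 states, 2 ε-transitions
  rpq ∪ qpq — 14 states, 8 ε-transitions

14, 8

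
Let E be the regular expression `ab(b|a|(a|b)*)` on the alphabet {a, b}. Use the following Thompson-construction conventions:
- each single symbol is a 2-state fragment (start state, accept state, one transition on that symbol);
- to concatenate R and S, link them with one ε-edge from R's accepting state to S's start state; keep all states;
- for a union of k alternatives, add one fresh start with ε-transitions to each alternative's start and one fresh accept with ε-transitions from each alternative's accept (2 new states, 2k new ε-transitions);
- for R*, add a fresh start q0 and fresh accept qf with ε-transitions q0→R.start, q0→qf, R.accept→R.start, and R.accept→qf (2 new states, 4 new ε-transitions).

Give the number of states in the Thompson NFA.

18

Bottom-up over the parse tree:
Each of the 6 symbol leaves contributes a 2-state fragment.
  a|b = 6 states
  (a|b)* = 8 states
  b|a|(a|b)* = 14 states
  ab(b|a|(a|b)*) = 18 states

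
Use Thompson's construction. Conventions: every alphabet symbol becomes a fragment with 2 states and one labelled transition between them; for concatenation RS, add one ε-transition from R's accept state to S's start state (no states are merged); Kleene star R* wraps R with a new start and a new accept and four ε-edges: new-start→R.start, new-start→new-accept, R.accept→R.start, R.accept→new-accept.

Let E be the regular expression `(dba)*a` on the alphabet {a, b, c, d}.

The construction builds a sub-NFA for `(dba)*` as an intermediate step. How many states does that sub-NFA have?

8

Fragment for `(dba)*`:
Each of the 3 symbol leaves contributes a 2-state fragment.
  dba — 6 states
  (dba)* — 8 states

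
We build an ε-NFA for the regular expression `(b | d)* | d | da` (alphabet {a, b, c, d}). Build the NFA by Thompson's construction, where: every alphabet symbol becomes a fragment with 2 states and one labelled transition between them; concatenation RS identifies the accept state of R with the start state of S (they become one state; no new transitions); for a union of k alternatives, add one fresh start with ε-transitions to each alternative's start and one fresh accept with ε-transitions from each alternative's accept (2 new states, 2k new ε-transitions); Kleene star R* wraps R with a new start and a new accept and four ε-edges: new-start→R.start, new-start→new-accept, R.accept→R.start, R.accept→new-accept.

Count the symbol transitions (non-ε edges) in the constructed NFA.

Per subexpression:
Each of the 5 symbol leaves contributes exactly 1 symbol transition.
  b | d = 2 symbol transitions
  (b | d)* = 2 symbol transitions
  da = 2 symbol transitions
  (b | d)* | d | da = 5 symbol transitions

5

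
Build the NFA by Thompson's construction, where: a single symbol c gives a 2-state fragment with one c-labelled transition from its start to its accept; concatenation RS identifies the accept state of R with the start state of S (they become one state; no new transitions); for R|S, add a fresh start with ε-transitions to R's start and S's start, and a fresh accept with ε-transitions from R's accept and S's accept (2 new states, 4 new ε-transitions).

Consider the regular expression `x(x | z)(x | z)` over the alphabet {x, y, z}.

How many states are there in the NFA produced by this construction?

12

Per subexpression:
Each of the 5 symbol leaves contributes a 2-state fragment.
  x | z — 6 states
  x | z — 6 states
  x(x | z)(x | z) — 12 states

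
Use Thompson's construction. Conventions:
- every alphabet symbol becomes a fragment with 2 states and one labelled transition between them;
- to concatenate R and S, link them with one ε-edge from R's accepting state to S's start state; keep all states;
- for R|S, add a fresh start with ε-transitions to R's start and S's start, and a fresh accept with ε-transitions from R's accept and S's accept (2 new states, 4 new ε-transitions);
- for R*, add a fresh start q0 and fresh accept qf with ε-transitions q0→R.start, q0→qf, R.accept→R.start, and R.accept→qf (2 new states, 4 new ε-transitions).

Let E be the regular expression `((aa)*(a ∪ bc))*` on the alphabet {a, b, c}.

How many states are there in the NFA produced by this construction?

16

Building bottom-up:
Each of the 5 symbol leaves contributes a 2-state fragment.
  aa → 4 states
  (aa)* → 6 states
  bc → 4 states
  a ∪ bc → 8 states
  (aa)*(a ∪ bc) → 14 states
  ((aa)*(a ∪ bc))* → 16 states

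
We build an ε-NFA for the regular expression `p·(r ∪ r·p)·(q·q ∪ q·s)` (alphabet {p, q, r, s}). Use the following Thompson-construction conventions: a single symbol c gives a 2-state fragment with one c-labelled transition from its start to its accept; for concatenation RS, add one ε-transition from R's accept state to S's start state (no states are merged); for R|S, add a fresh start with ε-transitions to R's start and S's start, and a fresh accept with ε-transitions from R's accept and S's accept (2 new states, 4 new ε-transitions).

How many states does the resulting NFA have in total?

Recursing over subexpressions:
Each of the 8 symbol leaves contributes a 2-state fragment.
  r·p → 4 states
  r ∪ r·p → 8 states
  q·q → 4 states
  q·s → 4 states
  q·q ∪ q·s → 10 states
  p·(r ∪ r·p)·(q·q ∪ q·s) → 20 states

20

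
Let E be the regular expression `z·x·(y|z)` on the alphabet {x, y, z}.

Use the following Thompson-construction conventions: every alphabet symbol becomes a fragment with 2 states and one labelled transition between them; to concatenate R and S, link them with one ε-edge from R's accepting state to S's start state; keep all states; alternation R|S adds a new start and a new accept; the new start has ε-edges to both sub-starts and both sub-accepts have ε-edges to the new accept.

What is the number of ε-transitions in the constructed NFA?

Bottom-up over the parse tree:
Each of the 4 symbol leaves contributes 0 ε-transitions.
  y|z : 4 ε-transitions
  z·x·(y|z) : 6 ε-transitions

6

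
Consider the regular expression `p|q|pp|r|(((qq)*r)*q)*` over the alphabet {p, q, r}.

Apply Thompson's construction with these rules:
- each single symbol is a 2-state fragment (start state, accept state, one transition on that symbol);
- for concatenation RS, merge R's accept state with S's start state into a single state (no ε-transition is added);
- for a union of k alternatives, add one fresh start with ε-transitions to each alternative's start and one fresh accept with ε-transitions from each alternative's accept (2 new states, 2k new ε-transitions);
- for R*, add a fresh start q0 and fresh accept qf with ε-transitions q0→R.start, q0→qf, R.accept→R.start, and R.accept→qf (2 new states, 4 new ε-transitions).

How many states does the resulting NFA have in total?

Building bottom-up:
Each of the 9 symbol leaves contributes a 2-state fragment.
  pp — 3 states
  qq — 3 states
  (qq)* — 5 states
  (qq)*r — 6 states
  ((qq)*r)* — 8 states
  ((qq)*r)*q — 9 states
  (((qq)*r)*q)* — 11 states
  p|q|pp|r|(((qq)*r)*q)* — 22 states

22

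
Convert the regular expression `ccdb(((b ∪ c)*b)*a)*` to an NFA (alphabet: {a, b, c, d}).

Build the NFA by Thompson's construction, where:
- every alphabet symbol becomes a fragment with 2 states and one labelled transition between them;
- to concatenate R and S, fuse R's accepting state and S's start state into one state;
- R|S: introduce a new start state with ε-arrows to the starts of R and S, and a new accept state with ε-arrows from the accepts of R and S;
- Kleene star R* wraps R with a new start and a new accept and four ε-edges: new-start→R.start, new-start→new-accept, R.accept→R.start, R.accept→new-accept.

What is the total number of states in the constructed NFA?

Building bottom-up:
Each of the 8 symbol leaves contributes a 2-state fragment.
  b ∪ c — 6 states
  (b ∪ c)* — 8 states
  (b ∪ c)*b — 9 states
  ((b ∪ c)*b)* — 11 states
  ((b ∪ c)*b)*a — 12 states
  (((b ∪ c)*b)*a)* — 14 states
  ccdb(((b ∪ c)*b)*a)* — 18 states

18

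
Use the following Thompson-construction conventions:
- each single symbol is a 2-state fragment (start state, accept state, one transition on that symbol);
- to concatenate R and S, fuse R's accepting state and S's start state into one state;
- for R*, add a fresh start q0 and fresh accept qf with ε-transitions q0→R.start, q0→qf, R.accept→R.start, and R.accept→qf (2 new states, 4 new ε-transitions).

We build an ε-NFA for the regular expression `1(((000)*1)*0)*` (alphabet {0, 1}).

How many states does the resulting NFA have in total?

13

Building bottom-up:
Each of the 6 symbol leaves contributes a 2-state fragment.
  000 = 4 states
  (000)* = 6 states
  (000)*1 = 7 states
  ((000)*1)* = 9 states
  ((000)*1)*0 = 10 states
  (((000)*1)*0)* = 12 states
  1(((000)*1)*0)* = 13 states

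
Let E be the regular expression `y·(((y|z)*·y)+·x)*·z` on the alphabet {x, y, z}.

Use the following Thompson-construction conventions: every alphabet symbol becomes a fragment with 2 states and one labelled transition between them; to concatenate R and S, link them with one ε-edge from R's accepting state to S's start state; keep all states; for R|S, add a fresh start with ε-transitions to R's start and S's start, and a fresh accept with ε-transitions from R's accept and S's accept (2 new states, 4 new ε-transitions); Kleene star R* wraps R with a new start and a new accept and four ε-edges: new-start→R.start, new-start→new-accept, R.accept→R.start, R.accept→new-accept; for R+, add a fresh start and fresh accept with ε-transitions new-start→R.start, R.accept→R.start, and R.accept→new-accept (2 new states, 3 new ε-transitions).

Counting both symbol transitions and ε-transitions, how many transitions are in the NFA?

By structural recursion:
Each of the 6 symbol leaves contributes 1 transition (1 symbol, 0 ε).
  y|z : 6 transitions (2 symbol, 4 ε)
  (y|z)* : 10 transitions (2 symbol, 8 ε)
  (y|z)*·y : 12 transitions (3 symbol, 9 ε)
  ((y|z)*·y)+ : 15 transitions (3 symbol, 12 ε)
  ((y|z)*·y)+·x : 17 transitions (4 symbol, 13 ε)
  (((y|z)*·y)+·x)* : 21 transitions (4 symbol, 17 ε)
  y·(((y|z)*·y)+·x)*·z : 25 transitions (6 symbol, 19 ε)

25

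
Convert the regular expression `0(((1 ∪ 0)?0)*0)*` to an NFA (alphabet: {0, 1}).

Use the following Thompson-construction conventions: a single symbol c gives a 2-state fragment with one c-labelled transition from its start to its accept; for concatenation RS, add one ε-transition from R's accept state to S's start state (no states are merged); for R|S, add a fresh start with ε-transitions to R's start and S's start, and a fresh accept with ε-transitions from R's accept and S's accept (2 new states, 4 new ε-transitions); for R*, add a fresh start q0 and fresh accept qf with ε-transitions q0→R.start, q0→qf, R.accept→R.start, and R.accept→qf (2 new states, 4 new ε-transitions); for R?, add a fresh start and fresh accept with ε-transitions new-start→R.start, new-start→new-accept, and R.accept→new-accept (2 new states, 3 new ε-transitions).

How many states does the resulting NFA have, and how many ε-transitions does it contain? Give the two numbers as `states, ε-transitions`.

Recursing over subexpressions:
Each of the 5 symbol leaves contributes 2 states and 0 ε-transitions.
  1 ∪ 0 → 6 states, 4 ε-transitions
  (1 ∪ 0)? → 8 states, 7 ε-transitions
  (1 ∪ 0)?0 → 10 states, 8 ε-transitions
  ((1 ∪ 0)?0)* → 12 states, 12 ε-transitions
  ((1 ∪ 0)?0)*0 → 14 states, 13 ε-transitions
  (((1 ∪ 0)?0)*0)* → 16 states, 17 ε-transitions
  0(((1 ∪ 0)?0)*0)* → 18 states, 18 ε-transitions

18, 18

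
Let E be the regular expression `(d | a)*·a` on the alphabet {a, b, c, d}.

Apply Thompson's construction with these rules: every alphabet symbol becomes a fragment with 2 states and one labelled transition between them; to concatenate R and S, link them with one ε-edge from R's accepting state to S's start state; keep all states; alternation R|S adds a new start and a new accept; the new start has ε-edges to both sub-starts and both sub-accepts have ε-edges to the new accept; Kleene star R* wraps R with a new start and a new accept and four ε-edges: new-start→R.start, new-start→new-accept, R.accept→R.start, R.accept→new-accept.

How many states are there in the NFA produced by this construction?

10

Recursing over subexpressions:
Each of the 3 symbol leaves contributes a 2-state fragment.
  d | a — 6 states
  (d | a)* — 8 states
  (d | a)*·a — 10 states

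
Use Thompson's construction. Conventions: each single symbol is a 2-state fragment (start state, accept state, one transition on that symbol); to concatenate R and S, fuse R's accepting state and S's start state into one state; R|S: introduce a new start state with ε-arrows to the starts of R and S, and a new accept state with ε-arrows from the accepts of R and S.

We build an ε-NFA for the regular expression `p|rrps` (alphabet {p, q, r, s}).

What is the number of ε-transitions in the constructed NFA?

4

Recursing over subexpressions:
Each of the 5 symbol leaves contributes 0 ε-transitions.
  rrps → 0 ε-transitions
  p|rrps → 4 ε-transitions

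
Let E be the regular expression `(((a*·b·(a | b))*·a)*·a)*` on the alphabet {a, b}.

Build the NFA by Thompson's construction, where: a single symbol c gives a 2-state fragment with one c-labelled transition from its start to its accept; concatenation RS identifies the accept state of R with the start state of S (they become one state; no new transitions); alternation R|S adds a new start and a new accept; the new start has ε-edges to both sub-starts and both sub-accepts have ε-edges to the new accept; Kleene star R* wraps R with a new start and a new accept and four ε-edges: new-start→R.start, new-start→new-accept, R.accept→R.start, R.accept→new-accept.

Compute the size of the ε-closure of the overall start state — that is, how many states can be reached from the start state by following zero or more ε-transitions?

Compute the ε-closure size of each fragment's start state recursively; a symbol fragment's start has no outgoing ε-edge, so its closure is just itself (size 1).
  a* → new start has ε-edges to the inner start and to the new accept, so |closure| = 2 + 1 = 3
  a | b → |closure| = 1 + 1 + 1 = 3 (the new accept is not ε-reachable since no branch accepts ε)
  a*·b·(a | b) → the left operand accepts ε, so the closure extends into the next operand (the shared merged state is already counted); |closure| = 3 + (1−1) = 3
  (a*·b·(a | b))* → new start has ε-edges to the inner start and to the new accept, so |closure| = 2 + 3 = 5
  (a*·b·(a | b))*·a → the left operand accepts ε, so the closure extends into the next operand (the shared merged state is already counted); |closure| = 5 + (1−1) = 5
  ((a*·b·(a | b))*·a)* → new start has ε-edges to the inner start and to the new accept, so |closure| = 2 + 5 = 7
  ((a*·b·(a | b))*·a)*·a → the left operand accepts ε, so the closure extends into the next operand (the shared merged state is already counted); |closure| = 7 + (1−1) = 7
  (((a*·b·(a | b))*·a)*·a)* → |closure| = 1 (new start) + 7 (body) + 1 (new accept) = 9

9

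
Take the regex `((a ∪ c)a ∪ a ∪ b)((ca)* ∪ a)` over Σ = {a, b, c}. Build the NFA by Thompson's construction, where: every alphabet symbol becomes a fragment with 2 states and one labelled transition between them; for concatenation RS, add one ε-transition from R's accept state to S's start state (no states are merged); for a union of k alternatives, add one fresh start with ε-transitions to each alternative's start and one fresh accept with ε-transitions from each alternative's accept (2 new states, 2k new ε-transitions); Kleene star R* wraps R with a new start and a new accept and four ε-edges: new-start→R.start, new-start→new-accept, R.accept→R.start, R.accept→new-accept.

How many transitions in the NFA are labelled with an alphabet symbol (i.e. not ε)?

8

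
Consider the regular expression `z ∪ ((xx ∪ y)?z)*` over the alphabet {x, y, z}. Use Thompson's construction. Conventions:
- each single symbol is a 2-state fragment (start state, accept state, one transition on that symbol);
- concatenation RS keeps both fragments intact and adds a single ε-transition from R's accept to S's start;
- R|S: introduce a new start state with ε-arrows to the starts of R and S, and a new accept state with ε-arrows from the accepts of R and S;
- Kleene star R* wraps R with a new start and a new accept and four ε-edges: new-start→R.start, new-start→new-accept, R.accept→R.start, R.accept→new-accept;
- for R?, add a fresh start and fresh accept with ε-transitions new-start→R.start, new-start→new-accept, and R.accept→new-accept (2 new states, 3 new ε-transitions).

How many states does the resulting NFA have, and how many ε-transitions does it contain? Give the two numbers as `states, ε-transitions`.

18, 17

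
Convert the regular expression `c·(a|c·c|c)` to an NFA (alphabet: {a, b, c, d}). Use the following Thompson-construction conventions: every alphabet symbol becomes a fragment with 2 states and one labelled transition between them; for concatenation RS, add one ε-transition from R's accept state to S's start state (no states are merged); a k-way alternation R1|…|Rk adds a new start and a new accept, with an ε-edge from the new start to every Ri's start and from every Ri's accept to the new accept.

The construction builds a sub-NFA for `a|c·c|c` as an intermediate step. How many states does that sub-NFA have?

Fragment for `a|c·c|c`:
Each of the 4 symbol leaves contributes a 2-state fragment.
  c·c → 4 states
  a|c·c|c → 10 states

10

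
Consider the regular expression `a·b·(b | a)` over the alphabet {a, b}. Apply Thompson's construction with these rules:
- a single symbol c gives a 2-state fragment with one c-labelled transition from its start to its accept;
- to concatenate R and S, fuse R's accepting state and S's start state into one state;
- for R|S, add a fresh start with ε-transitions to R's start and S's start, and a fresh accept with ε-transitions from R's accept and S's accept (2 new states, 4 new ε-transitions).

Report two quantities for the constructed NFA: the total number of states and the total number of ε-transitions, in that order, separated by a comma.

8, 4

Bottom-up over the parse tree:
Each of the 4 symbol leaves contributes 2 states and 0 ε-transitions.
  b | a — 6 states, 4 ε-transitions
  a·b·(b | a) — 8 states, 4 ε-transitions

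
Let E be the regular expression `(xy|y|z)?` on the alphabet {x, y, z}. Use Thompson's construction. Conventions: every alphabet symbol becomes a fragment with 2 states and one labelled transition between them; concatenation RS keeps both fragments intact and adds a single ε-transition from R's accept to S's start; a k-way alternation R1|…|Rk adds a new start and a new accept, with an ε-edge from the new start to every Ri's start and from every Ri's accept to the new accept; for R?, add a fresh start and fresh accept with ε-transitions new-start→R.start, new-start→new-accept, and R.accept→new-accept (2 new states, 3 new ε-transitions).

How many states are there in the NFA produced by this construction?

Bottom-up over the parse tree:
Each of the 4 symbol leaves contributes a 2-state fragment.
  xy : 4 states
  xy|y|z : 10 states
  (xy|y|z)? : 12 states

12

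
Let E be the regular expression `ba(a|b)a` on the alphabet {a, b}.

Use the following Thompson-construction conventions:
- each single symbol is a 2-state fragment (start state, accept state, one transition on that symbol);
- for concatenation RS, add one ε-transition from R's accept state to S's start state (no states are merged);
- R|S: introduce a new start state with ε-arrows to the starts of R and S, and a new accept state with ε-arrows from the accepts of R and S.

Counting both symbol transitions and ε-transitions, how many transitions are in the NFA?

Building bottom-up:
Each of the 5 symbol leaves contributes 1 transition (1 symbol, 0 ε).
  a|b — 6 transitions (2 symbol, 4 ε)
  ba(a|b)a — 12 transitions (5 symbol, 7 ε)

12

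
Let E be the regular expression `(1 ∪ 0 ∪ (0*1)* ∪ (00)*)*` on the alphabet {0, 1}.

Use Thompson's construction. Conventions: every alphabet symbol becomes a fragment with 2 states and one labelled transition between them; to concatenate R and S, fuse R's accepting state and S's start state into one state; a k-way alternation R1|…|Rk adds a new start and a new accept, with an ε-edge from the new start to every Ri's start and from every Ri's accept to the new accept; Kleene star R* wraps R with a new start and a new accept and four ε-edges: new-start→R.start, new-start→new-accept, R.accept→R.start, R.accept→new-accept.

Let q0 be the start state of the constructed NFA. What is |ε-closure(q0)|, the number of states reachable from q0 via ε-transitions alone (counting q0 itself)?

Let C(F) = |ε-closure(F.start)| within fragment F, and note whether F accepts ε. Symbol fragments have C = 1 and do not accept ε. Then:
  0* → new start has ε-edges to the inner start and to the new accept, so |closure| = 2 + 1 = 3
  0*1 → |closure| = 3 + (1−1) = 3 (closure spills across the concat boundary because the left factor accepts ε)
  (0*1)* → new start has ε-edges to the inner start and to the new accept, so |closure| = 2 + 3 = 5
  00 → same as the first factor's closure: |closure| = 1
  (00)* → the star's fresh start ε-reaches both the body's start and the fresh accept: |closure| = 2 + 1 = 3
  1 ∪ 0 ∪ (0*1)* ∪ (00)* → new start ε-reaches every alternative's start; at least one alternative accepts ε, so the union's new accept is reached too: |closure| = 1 + 1 + 1 + 5 + 3 + 1 = 12
  (1 ∪ 0 ∪ (0*1)* ∪ (00)*)* → new start has ε-edges to the inner start and to the new accept, so |closure| = 2 + 12 = 14

14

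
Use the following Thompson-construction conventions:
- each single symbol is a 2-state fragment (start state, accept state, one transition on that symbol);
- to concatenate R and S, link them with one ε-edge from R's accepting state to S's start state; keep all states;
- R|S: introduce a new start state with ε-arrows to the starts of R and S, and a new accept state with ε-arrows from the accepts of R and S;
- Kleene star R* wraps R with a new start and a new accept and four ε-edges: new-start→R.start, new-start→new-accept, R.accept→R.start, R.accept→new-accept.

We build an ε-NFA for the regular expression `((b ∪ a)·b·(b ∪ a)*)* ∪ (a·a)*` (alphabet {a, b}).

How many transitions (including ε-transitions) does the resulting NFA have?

34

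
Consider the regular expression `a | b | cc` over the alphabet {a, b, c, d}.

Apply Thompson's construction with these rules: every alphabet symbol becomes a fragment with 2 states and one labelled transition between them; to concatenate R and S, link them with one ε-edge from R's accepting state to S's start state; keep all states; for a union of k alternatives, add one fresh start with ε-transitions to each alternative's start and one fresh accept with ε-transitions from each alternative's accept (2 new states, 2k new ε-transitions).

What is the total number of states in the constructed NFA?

Building bottom-up:
Each of the 4 symbol leaves contributes a 2-state fragment.
  cc = 4 states
  a | b | cc = 10 states

10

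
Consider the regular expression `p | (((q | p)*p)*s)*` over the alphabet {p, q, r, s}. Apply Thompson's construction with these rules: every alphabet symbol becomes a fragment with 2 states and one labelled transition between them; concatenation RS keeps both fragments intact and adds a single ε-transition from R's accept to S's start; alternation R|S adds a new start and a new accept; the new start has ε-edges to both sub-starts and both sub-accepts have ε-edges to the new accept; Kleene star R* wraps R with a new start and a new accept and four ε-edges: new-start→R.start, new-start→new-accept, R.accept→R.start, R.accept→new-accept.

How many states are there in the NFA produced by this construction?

20

Recursing over subexpressions:
Each of the 5 symbol leaves contributes a 2-state fragment.
  q | p — 6 states
  (q | p)* — 8 states
  (q | p)*p — 10 states
  ((q | p)*p)* — 12 states
  ((q | p)*p)*s — 14 states
  (((q | p)*p)*s)* — 16 states
  p | (((q | p)*p)*s)* — 20 states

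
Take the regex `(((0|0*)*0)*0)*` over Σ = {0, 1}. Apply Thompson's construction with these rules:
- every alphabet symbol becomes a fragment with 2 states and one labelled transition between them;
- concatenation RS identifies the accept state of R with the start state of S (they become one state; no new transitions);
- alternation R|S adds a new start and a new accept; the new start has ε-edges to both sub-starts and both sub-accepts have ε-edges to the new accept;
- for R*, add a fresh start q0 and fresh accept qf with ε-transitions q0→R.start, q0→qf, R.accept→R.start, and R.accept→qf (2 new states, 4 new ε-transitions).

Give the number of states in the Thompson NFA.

By structural recursion:
Each of the 4 symbol leaves contributes a 2-state fragment.
  0* — 4 states
  0|0* — 8 states
  (0|0*)* — 10 states
  (0|0*)*0 — 11 states
  ((0|0*)*0)* — 13 states
  ((0|0*)*0)*0 — 14 states
  (((0|0*)*0)*0)* — 16 states

16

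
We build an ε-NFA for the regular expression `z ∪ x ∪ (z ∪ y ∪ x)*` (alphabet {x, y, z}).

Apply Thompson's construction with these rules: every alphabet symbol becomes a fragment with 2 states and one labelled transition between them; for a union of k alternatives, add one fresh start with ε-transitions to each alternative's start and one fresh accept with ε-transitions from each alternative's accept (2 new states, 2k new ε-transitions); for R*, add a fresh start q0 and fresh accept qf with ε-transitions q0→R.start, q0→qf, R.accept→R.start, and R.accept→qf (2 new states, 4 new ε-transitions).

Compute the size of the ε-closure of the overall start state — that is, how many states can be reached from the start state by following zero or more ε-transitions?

10

Compute the ε-closure size of each fragment's start state recursively; a symbol fragment's start has no outgoing ε-edge, so its closure is just itself (size 1).
  z ∪ y ∪ x — |closure| = 1 + 1 + 1 + 1 = 4 (the new accept is not ε-reachable since no branch accepts ε)
  (z ∪ y ∪ x)* — new start has ε-edges to the inner start and to the new accept, so |closure| = 2 + 4 = 6
  z ∪ x ∪ (z ∪ y ∪ x)* — |closure| = 1 (new start) + (1 + 1 + 6) + 1 (new accept, since some branch ε-reaches its own accept) = 10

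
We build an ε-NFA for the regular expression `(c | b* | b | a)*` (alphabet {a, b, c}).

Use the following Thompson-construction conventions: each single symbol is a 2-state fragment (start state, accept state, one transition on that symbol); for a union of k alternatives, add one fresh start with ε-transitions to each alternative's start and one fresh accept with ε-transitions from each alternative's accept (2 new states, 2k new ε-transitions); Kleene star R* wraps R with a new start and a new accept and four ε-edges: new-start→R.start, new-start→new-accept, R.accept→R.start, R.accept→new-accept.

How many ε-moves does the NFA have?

16

Building bottom-up:
Each of the 4 symbol leaves contributes 0 ε-transitions.
  b* → 4 ε-transitions
  c | b* | b | a → 12 ε-transitions
  (c | b* | b | a)* → 16 ε-transitions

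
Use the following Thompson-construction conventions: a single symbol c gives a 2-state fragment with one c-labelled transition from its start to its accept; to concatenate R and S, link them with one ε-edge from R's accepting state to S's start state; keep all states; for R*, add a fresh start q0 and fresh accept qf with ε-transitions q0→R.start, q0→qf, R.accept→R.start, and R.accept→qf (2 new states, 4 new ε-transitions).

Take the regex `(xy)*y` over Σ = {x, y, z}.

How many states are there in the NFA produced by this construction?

8

Building bottom-up:
Each of the 3 symbol leaves contributes a 2-state fragment.
  xy : 4 states
  (xy)* : 6 states
  (xy)*y : 8 states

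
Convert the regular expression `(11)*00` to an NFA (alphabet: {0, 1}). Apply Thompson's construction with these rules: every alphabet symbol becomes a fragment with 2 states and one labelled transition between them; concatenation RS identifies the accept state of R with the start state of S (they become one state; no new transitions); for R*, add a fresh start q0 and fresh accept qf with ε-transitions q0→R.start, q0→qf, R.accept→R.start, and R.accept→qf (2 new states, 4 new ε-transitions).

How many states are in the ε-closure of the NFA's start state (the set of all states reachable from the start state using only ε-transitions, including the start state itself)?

3

Compute the ε-closure size of each fragment's start state recursively; a symbol fragment's start has no outgoing ε-edge, so its closure is just itself (size 1).
  11 — |ε-closure| equals the left operand's closure size = 1 (its accept is not ε-reachable, so the closure stops there)
  (11)* — new start has ε-edges to the inner start and to the new accept, so |ε-closure| = 2 + 1 = 3
  (11)*00 — the left operand accepts ε, so the closure extends into the next operand (the shared merged state is already counted); |ε-closure| = 3 + (1−1) = 3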